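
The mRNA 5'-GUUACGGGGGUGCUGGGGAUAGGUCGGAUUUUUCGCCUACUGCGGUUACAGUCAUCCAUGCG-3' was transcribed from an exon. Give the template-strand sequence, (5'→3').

Replace U with T to get the coding DNA strand: GTTACGGGGGTGCTGGGGATAGGTCGGATTTTTCGCCTACTGCGGTTACAGTCATCCATGCG. The template strand is its reverse complement (complement CAATGCCCCCACGACCCCTATCCAGCCTAAAAAGCGGATGACGCCAATGTCAGTAGGTACGC, then reverse).

5'-CGCATGGATGACTGTAACCGCAGTAGGCGAAAAATCCGACCTATCCCCAGCACCCCCGTAAC-3'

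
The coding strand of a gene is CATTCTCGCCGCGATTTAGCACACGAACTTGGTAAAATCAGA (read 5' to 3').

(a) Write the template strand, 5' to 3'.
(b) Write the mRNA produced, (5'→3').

(a) 5′-TCTGATTTTACCAAGTTCGTGTGCTAAATCGCGGCGAGAATG-3′
(b) 5'-CAUUCUCGCCGCGAUUUAGCACACGAACUUGGUAAAAUCAGA-3'

(a) The template strand is the reverse complement of the coding strand: complement GTAAGAGCGGCGCTAAATCGTGTGCTTGAACCATTTTAGTCT, then reverse.
(b) mRNA matches the coding strand with T→U.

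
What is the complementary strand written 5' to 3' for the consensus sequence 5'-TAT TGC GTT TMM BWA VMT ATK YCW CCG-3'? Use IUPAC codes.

Standard pairs A↔T, G↔C; ambiguity codes pair Y↔R, M↔K, W↔W, B↔V. Complement (ATAACGCAAAKKVWTBKATAMRGWGGC), then reverse for 5'→3'.

5'-CGGWGRMATAKBTWVKKAAACGCAATA-3'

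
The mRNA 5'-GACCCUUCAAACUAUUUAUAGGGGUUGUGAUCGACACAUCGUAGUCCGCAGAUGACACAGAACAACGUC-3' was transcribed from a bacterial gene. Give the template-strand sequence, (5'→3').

Replace U with T to get the coding DNA strand: GACCCTTCAAACTATTTATAGGGGTTGTGATCGACACATCGTAGTCCGCAGATGACACAGAACAACGTC. The template strand is its reverse complement (complement CTGGGAAGTTTGATAAATATCCCCAACACTAGCTGTGTAGCATCAGGCGTCTACTGTGTCTTGTTGCAG, then reverse).

5'-GACGTTGTTCTGTGTCATCTGCGGACTACGATGTGTCGATCACAACCCCTATAAATAGTTTGAAGGGTC-3'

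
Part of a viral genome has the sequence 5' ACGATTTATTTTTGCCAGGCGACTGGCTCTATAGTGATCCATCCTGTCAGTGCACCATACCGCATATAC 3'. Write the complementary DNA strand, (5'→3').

The complement of ACGATTTATTTTTGCCAGGCGACTGGCTCTATAGTGATCCATCCTGTCAGTGCACCATACCGCATATAC is TGCTAAATAAAAACGGTCCGCTGACCGAGATATCACTAGGTAGGACAGTCACGTGGTATGGCGTATATG (A↔T, G↔C). DNA strands are antiparallel, so the complementary strand runs 3'→5'; reversing gives the 5'→3' form.

5'-GTATATGCGGTATGGTGCACTGACAGGATGGATCACTATAGAGCCAGTCGCCTGGCAAAAATAAATCGT-3'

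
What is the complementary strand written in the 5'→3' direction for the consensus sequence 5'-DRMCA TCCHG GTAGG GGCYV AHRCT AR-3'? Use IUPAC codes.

Standard pairs A↔T, G↔C; ambiguity codes pair R↔Y, M↔K, D↔H, V↔B. Complement (HYKGTAGGDCCATCCCCGRBTDYGATY), then reverse for 5'→3'.

5′-YTAGYDTBRGCCCCTACCDGGATGKYH-3′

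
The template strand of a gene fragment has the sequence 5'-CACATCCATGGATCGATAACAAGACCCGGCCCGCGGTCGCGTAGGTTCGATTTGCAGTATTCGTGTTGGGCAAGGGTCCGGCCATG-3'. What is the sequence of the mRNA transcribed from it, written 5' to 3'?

5'-CAUGGCCGGACCCUUGCCCAACACGAAUACUGCAAAUCGAACCUACGCGACCGCGGGCCGGGUCUUGUUAUCGAUCCAUGGAUGUG-3'

The mRNA has the sequence of the coding strand (reverse complement of the template) with T→U. Reverse complement of CACATCCATGGATCGATAACAAGACCCGGCCCGCGGTCGCGTAGGTTCGATTTGCAGTATTCGTGTTGGGCAAGGGTCCGGCCATG is CATGGCCGGACCCTTGCCCAACACGAATACTGCAAATCGAACCTACGCGACCGCGGGCCGGGTCTTGTTATCGATCCATGGATGTG; then T→U.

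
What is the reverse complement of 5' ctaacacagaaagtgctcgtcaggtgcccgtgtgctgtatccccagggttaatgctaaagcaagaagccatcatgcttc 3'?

5'-GAAGCATGATGGCTTCTTGCTTTAGCATTAACCCTGGGGATACAGCACACGGGCACCTGACGAGCACTTTCTGTGTTAG-3'

Complement each base (A↔T, G↔C): GATTGTGTCTTTCACGAGCAGTCCACGGGCACACGACATAGGGGTCCCAATTACGATTTCGTTCTTCGGTAGTACGAAG. Then reverse.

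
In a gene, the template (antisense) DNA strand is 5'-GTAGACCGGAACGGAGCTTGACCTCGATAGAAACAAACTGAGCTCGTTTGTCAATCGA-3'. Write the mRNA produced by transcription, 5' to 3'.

5'-UCGAUUGACAAACGAGCUCAGUUUGUUUCUAUCGAGGUCAAGCUCCGUUCCGGUCUAC-3'

RNA polymerase reads the template 3'→5' and synthesizes mRNA 5'→3' by base-pairing (A→U, T→A, G↔C). The complement of the template is CATCTGGCCTTGCCTCGAACTGGAGCTATCTTTGTTTGACTCGAGCAAACAGTTAGCT; antiparallel, so 5'→3' the coding strand is TCGATTGACAAACGAGCTCAGTTTGTTTCTATCGAGGTCAAGCTCCGTTCCGGTCTAC. Replace T with U for the mRNA.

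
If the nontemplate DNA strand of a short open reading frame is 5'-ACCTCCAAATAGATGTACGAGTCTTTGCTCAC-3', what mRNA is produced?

5'-ACCUCCAAAUAGAUGUACGAGUCUUUGCUCAC-3'

The mRNA is synthesized from the template strand, so it matches the coding strand with T replaced by U.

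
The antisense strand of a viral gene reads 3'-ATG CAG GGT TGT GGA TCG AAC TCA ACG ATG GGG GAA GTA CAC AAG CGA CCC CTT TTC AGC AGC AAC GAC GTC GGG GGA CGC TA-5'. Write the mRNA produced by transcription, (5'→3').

5'-UACGUCCCAACACCUAGCUUGAGUUGCUACCCCCUUCAUGUGUUCGCUGGGGAAAAGUCGUCGUUGCUGCAGCCCCCUGCGAU-3'

Reading the template 3'→5' as shown, RNA polymerase pairs each base (A→U, T→A, G↔C) to build mRNA 5'→3' directly.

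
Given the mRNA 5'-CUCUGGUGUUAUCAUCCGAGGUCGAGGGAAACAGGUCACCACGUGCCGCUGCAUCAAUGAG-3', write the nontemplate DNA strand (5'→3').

The coding DNA strand has the same 5'→3' sequence as the mRNA with U replaced by T.

5′-CTCTGGTGTTATCATCCGAGGTCGAGGGAAACAGGTCACCACGTGCCGCTGCATCAATGAG-3′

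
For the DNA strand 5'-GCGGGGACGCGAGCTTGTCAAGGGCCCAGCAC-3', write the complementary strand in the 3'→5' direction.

3′-CGCCCCTGCGCTCGAACAGTTCCCGGGTCGTG-5′

Base-pairing A↔T, G↔C gives the complement. The complementary strand is antiparallel, so paired with a 5'→3' strand it runs 3'→5'.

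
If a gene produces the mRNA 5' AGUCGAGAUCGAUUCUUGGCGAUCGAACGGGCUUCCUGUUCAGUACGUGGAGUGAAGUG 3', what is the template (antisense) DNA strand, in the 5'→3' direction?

Replace U with T to get the coding DNA strand: AGTCGAGATCGATTCTTGGCGATCGAACGGGCTTCCTGTTCAGTACGTGGAGTGAAGTG. The template strand is its reverse complement (complement TCAGCTCTAGCTAAGAACCGCTAGCTTGCCCGAAGGACAAGTCATGCACCTCACTTCAC, then reverse).

5′-CACTTCACTCCACGTACTGAACAGGAAGCCCGTTCGATCGCCAAGAATCGATCTCGACT-3′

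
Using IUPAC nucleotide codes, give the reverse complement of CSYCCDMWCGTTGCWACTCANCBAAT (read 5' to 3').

5'-ATTVGNTGAGTWGCAACGWKHGGRSG-3'

Standard pairs A↔T, G↔C; ambiguity codes pair Y↔R, M↔K, W↔W, S↔S, B↔V, D↔H, N↔N. Complement (GSRGGHKWGCAACGWTGAGTNGVTTA), then reverse for 5'→3'.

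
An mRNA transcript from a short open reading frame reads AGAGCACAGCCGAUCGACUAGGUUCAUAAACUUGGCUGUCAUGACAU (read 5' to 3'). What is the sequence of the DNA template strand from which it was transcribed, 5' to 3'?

5'-ATGTCATGACAGCCAAGTTTATGAACCTAGTCGATCGGCTGTGCTCT-3'

Replace U with T to get the coding DNA strand: AGAGCACAGCCGATCGACTAGGTTCATAAACTTGGCTGTCATGACAT. The template strand is its reverse complement (complement TCTCGTGTCGGCTAGCTGATCCAAGTATTTGAACCGACAGTACTGTA, then reverse).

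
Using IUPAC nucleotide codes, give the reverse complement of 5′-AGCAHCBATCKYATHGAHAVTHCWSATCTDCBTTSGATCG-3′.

5'-CGATCSAAVGHAGATSWGDABTDTCDATRMGATVGDTGCT-3'

Standard pairs A↔T, G↔C; ambiguity codes pair Y↔R, K↔M, W↔W, S↔S, B↔V, D↔H. Complement (TCGTDGVTAGMRTADCTDTBADGWSTAGAHGVAASCTAGC), then reverse for 5'→3'.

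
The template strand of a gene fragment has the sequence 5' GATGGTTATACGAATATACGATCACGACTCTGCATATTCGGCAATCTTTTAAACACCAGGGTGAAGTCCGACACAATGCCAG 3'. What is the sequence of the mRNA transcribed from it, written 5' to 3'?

5'-CUGGCAUUGUGUCGGACUUCACCCUGGUGUUUAAAAGAUUGCCGAAUAUGCAGAGUCGUGAUCGUAUAUUCGUAUAACCAUC-3'

The mRNA has the sequence of the coding strand (reverse complement of the template) with T→U. Reverse complement of GATGGTTATACGAATATACGATCACGACTCTGCATATTCGGCAATCTTTTAAACACCAGGGTGAAGTCCGACACAATGCCAG is CTGGCATTGTGTCGGACTTCACCCTGGTGTTTAAAAGATTGCCGAATATGCAGAGTCGTGATCGTATATTCGTATAACCATC; then T→U.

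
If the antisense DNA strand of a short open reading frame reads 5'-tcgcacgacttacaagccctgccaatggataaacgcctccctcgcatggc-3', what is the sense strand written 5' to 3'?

The coding strand is complementary and antiparallel to the template: take the complement (A↔T, G↔C) and reverse.

5′-GCCATGCGAGGGAGGCGTTTATCCATTGGCAGGGCTTGTAAGTCGTGCGA-3′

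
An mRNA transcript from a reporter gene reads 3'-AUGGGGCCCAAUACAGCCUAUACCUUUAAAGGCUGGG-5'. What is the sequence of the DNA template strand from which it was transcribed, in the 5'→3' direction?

Written 5'→3' the mRNA is GGGUCGGAAAUUUCCAUAUCCGACAUAACCCGGGGUA, so the coding DNA strand is GGGTCGGAAATTTCCATATCCGACATAACCCGGGGTA. The template is its reverse complement.

5'-TACCCCGGGTTATGTCGGATATGGAAATTTCCGACCC-3'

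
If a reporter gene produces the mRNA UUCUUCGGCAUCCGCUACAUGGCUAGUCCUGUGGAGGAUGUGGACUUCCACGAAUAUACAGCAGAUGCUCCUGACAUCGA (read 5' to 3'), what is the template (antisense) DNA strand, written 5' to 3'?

Replace U with T to get the coding DNA strand: TTCTTCGGCATCCGCTACATGGCTAGTCCTGTGGAGGATGTGGACTTCCACGAATATACAGCAGATGCTCCTGACATCGA. The template strand is its reverse complement (complement AAGAAGCCGTAGGCGATGTACCGATCAGGACACCTCCTACACCTGAAGGTGCTTATATGTCGTCTACGAGGACTGTAGCT, then reverse).

5′-TCGATGTCAGGAGCATCTGCTGTATATTCGTGGAAGTCCACATCCTCCACAGGACTAGCCATGTAGCGGATGCCGAAGAA-3′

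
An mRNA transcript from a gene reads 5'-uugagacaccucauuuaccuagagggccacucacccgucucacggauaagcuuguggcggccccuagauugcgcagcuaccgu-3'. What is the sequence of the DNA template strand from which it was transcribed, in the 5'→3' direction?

Replace U with T to get the coding DNA strand: TTGAGACACCTCATTTACCTAGAGGGCCACTCACCCGTCTCACGGATAAGCTTGTGGCGGCCCCTAGATTGCGCAGCTACCGT. The template strand is its reverse complement (complement AACTCTGTGGAGTAAATGGATCTCCCGGTGAGTGGGCAGAGTGCCTATTCGAACACCGCCGGGGATCTAACGCGTCGATGGCA, then reverse).

5'-ACGGTAGCTGCGCAATCTAGGGGCCGCCACAAGCTTATCCGTGAGACGGGTGAGTGGCCCTCTAGGTAAATGAGGTGTCTCAA-3'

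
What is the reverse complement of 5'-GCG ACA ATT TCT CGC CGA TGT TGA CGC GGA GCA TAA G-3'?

5'-CTTATGCTCCGCGTCAACATCGGCGAGAAATTGTCGC-3'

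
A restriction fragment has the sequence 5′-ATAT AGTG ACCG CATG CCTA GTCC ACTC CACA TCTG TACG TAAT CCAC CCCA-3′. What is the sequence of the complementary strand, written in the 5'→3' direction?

5'-TGGGGTGGATTACGTACAGATGTGGAGTGGACTAGGCATGCGGTCACTATAT-3'

The complement of ATATAGTGACCGCATGCCTAGTCCACTCCACATCTGTACGTAATCCACCCCA is TATATCACTGGCGTACGGATCAGGTGAGGTGTAGACATGCATTAGGTGGGGT (A↔T, G↔C). DNA strands are antiparallel, so the complementary strand runs 3'→5'; reversing gives the 5'→3' form.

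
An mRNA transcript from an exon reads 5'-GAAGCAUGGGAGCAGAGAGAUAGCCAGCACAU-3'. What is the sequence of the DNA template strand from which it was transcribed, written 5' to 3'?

5'-ATGTGCTGGCTATCTCTCTGCTCCCATGCTTC-3'

Replace U with T to get the coding DNA strand: GAAGCATGGGAGCAGAGAGATAGCCAGCACAT. The template strand is its reverse complement (complement CTTCGTACCCTCGTCTCTCTATCGGTCGTGTA, then reverse).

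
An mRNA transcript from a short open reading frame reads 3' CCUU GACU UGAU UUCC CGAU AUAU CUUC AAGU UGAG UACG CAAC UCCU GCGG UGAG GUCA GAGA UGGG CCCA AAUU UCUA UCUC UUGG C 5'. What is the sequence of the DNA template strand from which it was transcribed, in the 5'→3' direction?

5'-GGAACTGAACTAAAGGGCTATATAGAAGTTCAACTCATGCGTTGAGGACGCCACTCCAGTCTCTACCCGGGTTTAAAGATAGAGAACCG-3'

Written 5'→3' the mRNA is CGGUUCUCUAUCUUUAAACCCGGGUAGAGACUGGAGUGGCGUCCUCAACGCAUGAGUUGAACUUCUAUAUAGCCCUUUAGUUCAGUUCC, so the coding DNA strand is CGGTTCTCTATCTTTAAACCCGGGTAGAGACTGGAGTGGCGTCCTCAACGCATGAGTTGAACTTCTATATAGCCCTTTAGTTCAGTTCC. The template is its reverse complement.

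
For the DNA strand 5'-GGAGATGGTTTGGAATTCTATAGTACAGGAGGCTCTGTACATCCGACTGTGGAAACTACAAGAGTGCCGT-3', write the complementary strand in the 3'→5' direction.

Base-pairing A↔T, G↔C gives the complement. The complementary strand is antiparallel, so paired with a 5'→3' strand it runs 3'→5'.

3′-CCTCTACCAAACCTTAAGATATCATGTCCTCCGAGACATGTAGGCTGACACCTTTGATGTTCTCACGGCA-5′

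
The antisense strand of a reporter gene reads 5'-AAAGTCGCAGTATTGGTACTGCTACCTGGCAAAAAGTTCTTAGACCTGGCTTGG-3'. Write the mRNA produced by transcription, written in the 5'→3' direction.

The mRNA has the sequence of the coding strand (reverse complement of the template) with T→U. Reverse complement of AAAGTCGCAGTATTGGTACTGCTACCTGGCAAAAAGTTCTTAGACCTGGCTTGG is CCAAGCCAGGTCTAAGAACTTTTTGCCAGGTAGCAGTACCAATACTGCGACTTT; then T→U.

5'-CCAAGCCAGGUCUAAGAACUUUUUGCCAGGUAGCAGUACCAAUACUGCGACUUU-3'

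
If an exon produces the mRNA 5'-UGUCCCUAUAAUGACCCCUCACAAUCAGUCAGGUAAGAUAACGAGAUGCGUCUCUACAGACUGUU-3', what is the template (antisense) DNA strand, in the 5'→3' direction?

5′-AACAGTCTGTAGAGACGCATCTCGTTATCTTACCTGACTGATTGTGAGGGGTCATTATAGGGACA-3′

Replace U with T to get the coding DNA strand: TGTCCCTATAATGACCCCTCACAATCAGTCAGGTAAGATAACGAGATGCGTCTCTACAGACTGTT. The template strand is its reverse complement (complement ACAGGGATATTACTGGGGAGTGTTAGTCAGTCCATTCTATTGCTCTACGCAGAGATGTCTGACAA, then reverse).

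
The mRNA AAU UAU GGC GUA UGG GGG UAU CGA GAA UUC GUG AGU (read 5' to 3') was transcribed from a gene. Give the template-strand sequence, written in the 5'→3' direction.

Replace U with T to get the coding DNA strand: AATTATGGCGTATGGGGGTATCGAGAATTCGTGAGT. The template strand is its reverse complement (complement TTAATACCGCATACCCCCATAGCTCTTAAGCACTCA, then reverse).

5'-ACTCACGAATTCTCGATACCCCCATACGCCATAATT-3'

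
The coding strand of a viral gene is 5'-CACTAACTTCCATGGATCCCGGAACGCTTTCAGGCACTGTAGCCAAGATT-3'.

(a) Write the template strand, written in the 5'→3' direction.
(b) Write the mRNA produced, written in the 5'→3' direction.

(a) 5'-AATCTTGGCTACAGTGCCTGAAAGCGTTCCGGGATCCATGGAAGTTAGTG-3'
(b) 5'-CACUAACUUCCAUGGAUCCCGGAACGCUUUCAGGCACUGUAGCCAAGAUU-3'

(a) The template strand is the reverse complement of the coding strand: complement GTGATTGAAGGTACCTAGGGCCTTGCGAAAGTCCGTGACATCGGTTCTAA, then reverse.
(b) mRNA matches the coding strand with T→U.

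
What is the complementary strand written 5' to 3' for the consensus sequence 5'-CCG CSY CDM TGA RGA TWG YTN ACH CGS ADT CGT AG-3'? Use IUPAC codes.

5'-CTACGAHTSCGDGTNARCWATCYTCAKHGRSGCGG-3'

Standard pairs A↔T, G↔C; ambiguity codes pair R↔Y, M↔K, W↔W, S↔S, D↔H, N↔N. Complement (GGCGSRGHKACTYCTAWCRANTGDGCSTHAGCATC), then reverse for 5'→3'.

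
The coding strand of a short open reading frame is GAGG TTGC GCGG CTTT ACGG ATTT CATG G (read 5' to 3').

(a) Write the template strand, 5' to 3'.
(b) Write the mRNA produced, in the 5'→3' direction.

(a) The template strand is the reverse complement of the coding strand: complement CTCCAACGCGCCGAAATGCCTAAAGTACC, then reverse.
(b) mRNA matches the coding strand with T→U.

(a) 5'-CCATGAAATCCGTAAAGCCGCGCAACCTC-3'
(b) 5'-GAGGUUGCGCGGCUUUACGGAUUUCAUGG-3'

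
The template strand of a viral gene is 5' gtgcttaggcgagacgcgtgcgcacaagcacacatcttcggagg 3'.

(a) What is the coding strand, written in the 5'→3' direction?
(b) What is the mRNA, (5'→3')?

(a) 5'-CCTCCGAAGATGTGTGCTTGTGCGCACGCGTCTCGCCTAAGCAC-3'
(b) 5'-CCUCCGAAGAUGUGUGCUUGUGCGCACGCGUCUCGCCUAAGCAC-3'

(a) The coding strand is the reverse complement of the template: complement CACGAATCCGCTCTGCGCACGCGTGTTCGTGTGTAGAAGCCTCC, then reverse.
(b) mRNA has the coding-strand sequence with T→U.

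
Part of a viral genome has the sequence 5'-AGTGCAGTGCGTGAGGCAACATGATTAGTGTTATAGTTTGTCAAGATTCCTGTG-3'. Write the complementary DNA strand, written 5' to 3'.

5'-CACAGGAATCTTGACAAACTATAACACTAATCATGTTGCCTCACGCACTGCACT-3'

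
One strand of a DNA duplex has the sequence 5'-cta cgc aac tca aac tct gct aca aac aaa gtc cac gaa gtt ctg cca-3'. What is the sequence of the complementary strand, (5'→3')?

The complement of CTACGCAACTCAAACTCTGCTACAAACAAAGTCCACGAAGTTCTGCCA is GATGCGTTGAGTTTGAGACGATGTTTGTTTCAGGTGCTTCAAGACGGT (A↔T, G↔C). DNA strands are antiparallel, so the complementary strand runs 3'→5'; reversing gives the 5'→3' form.

5′-TGGCAGAACTTCGTGGACTTTGTTTGTAGCAGAGTTTGAGTTGCGTAG-3′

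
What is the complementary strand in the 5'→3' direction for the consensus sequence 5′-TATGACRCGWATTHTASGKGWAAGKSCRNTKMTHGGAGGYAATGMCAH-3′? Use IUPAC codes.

5'-DTGKCATTRCCTCCDAKMANYGSMCTTWCMCSTADAATWCGYGTCATA-3'

Standard pairs A↔T, G↔C; ambiguity codes pair R↔Y, M↔K, W↔W, S↔S, H↔D, N↔N. Complement (ATACTGYGCWTAADATSCMCWTTCMSGYNAMKADCCTCCRTTACKGTD), then reverse for 5'→3'.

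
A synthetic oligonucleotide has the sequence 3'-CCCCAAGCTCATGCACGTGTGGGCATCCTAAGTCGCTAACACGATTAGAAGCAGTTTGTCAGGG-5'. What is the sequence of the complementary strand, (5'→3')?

5'-GGGGTTCGAGTACGTGCACACCCGTAGGATTCAGCGATTGTGCTAATCTTCGTCAAACAGTCCC-3'

The strand is given 3'→5', so its complement runs 5'→3' in the same left-to-right order: pair each base A↔T, G↔C.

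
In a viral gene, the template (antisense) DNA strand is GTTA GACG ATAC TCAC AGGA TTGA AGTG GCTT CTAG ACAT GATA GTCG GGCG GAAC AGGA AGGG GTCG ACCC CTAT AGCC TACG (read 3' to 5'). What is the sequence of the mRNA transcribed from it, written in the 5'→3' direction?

Reading the template 3'→5' as shown, RNA polymerase pairs each base (A→U, T→A, G↔C) to build mRNA 5'→3' directly.

5'-CAAUCUGCUAUGAGUGUCCUAACUUCACCGAAGAUCUGUACUAUCAGCCCGCCUUGUCCUUCCCCAGCUGGGGAUAUCGGAUGC-3'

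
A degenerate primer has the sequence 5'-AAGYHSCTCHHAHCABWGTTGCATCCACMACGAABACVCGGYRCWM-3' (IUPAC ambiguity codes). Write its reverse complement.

Standard pairs A↔T, G↔C; ambiguity codes pair R↔Y, M↔K, W↔W, S↔S, B↔V, H↔D. Complement (TTCRDSGAGDDTDGTVWCAACGTAGGTGKTGCTTVTGBGCCRYGWK), then reverse for 5'→3'.

5'-KWGYRCCGBGTVTTCGTKGTGGATGCAACWVTGDTDDGAGSDRCTT-3'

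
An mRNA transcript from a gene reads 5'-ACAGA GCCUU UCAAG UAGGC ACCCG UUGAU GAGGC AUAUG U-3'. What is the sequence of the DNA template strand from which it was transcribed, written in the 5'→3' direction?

5'-ACATATGCCTCATCAACGGGTGCCTACTTGAAAGGCTCTGT-3'

Replace U with T to get the coding DNA strand: ACAGAGCCTTTCAAGTAGGCACCCGTTGATGAGGCATATGT. The template strand is its reverse complement (complement TGTCTCGGAAAGTTCATCCGTGGGCAACTACTCCGTATACA, then reverse).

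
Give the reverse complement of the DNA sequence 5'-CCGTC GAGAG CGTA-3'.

5'-TACGCTCTCGACGG-3'

Reading the sequence 3'→5' and pairing each base (A↔T, G↔C) gives the reverse complement directly.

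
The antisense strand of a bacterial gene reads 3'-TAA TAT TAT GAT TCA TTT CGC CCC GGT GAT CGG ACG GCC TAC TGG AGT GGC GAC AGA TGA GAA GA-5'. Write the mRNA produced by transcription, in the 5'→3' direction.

5'-AUUAUAAUACUAAGUAAAGCGGGGCCACUAGCCUGCCGGAUGACCUCACCGCUGUCUACUCUUCU-3'

Reading the template 3'→5' as shown, RNA polymerase pairs each base (A→U, T→A, G↔C) to build mRNA 5'→3' directly.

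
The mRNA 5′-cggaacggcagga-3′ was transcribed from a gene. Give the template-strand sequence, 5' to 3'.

Replace U with T to get the coding DNA strand: CGGAACGGCAGGA. The template strand is its reverse complement (complement GCCTTGCCGTCCT, then reverse).

5′-TCCTGCCGTTCCG-3′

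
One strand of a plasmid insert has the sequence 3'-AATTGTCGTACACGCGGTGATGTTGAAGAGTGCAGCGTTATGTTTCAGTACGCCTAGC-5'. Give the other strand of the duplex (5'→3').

5'-TTAACAGCATGTGCGCCACTACAACTTCTCACGTCGCAATACAAAGTCATGCGGATCG-3'

The strand is given 3'→5', so its complement runs 5'→3' in the same left-to-right order: pair each base A↔T, G↔C.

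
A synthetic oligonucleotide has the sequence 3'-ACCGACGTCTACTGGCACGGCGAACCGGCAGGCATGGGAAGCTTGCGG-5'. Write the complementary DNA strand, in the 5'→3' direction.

5'-TGGCTGCAGATGACCGTGCCGCTTGGCCGTCCGTACCCTTCGAACGCC-3'

The strand is given 3'→5', so its complement runs 5'→3' in the same left-to-right order: pair each base A↔T, G↔C.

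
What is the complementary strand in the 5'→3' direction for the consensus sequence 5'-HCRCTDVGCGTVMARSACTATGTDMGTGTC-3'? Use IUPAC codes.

Standard pairs A↔T, G↔C; ambiguity codes pair R↔Y, M↔K, S↔S, D↔H, V↔B. Complement (DGYGAHBCGCABKTYSTGATACAHKCACAG), then reverse for 5'→3'.

5'-GACACKHACATAGTSYTKBACGCBHAGYGD-3'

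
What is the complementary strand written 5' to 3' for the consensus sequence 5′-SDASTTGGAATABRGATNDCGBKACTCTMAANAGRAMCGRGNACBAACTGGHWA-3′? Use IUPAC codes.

5'-TWDCCAGTTVGTNCYCGKTYCTNTTKAGAGTMVCGHNATCYVTATTCCAASTHS-3'

Standard pairs A↔T, G↔C; ambiguity codes pair R↔Y, M↔K, W↔W, S↔S, B↔V, D↔H, N↔N. Complement (SHTSAACCTTATVYCTANHGCVMTGAGAKTTNTCYTKGCYCNTGVTTGACCDWT), then reverse for 5'→3'.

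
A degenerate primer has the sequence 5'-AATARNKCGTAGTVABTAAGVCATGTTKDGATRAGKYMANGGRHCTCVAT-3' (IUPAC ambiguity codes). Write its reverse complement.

Standard pairs A↔T, G↔C; ambiguity codes pair R↔Y, M↔K, B↔V, D↔H, N↔N. Complement (TTATYNMGCATCABTVATTCBGTACAAMHCTAYTCMRKTNCCYDGAGBTA), then reverse for 5'→3'.

5'-ATBGAGDYCCNTKRMCTYATCHMAACATGBCTTAVTBACTACGMNYTATT-3'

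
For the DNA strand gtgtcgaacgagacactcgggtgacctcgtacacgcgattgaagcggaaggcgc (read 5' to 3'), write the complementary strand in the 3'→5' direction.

3'-CACAGCTTGCTCTGTGAGCCCACTGGAGCATGTGCGCTAACTTCGCCTTCCGCG-5'

Base-pairing A↔T, G↔C gives the complement. The complementary strand is antiparallel, so paired with a 5'→3' strand it runs 3'→5'.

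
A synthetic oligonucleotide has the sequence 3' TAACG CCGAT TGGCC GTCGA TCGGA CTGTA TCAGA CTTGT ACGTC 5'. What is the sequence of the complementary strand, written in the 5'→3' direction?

The strand is given 3'→5', so its complement runs 5'→3' in the same left-to-right order: pair each base A↔T, G↔C.

5'-ATTGCGGCTAACCGGCAGCTAGCCTGACATAGTCTGAACATGCAG-3'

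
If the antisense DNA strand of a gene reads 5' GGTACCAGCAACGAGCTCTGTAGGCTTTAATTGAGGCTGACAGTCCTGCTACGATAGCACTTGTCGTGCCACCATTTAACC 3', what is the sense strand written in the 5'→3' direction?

5'-GGTTAAATGGTGGCACGACAAGTGCTATCGTAGCAGGACTGTCAGCCTCAATTAAAGCCTACAGAGCTCGTTGCTGGTACC-3'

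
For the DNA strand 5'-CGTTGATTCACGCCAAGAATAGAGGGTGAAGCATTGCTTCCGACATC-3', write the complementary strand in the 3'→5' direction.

Base-pairing A↔T, G↔C gives the complement. The complementary strand is antiparallel, so paired with a 5'→3' strand it runs 3'→5'.

3'-GCAACTAAGTGCGGTTCTTATCTCCCACTTCGTAACGAAGGCTGTAG-5'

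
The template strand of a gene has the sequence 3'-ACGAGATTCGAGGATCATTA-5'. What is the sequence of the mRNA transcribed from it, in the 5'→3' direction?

5'-UGCUCUAAGCUCCUAGUAAU-3'

Reading the template 3'→5' as shown, RNA polymerase pairs each base (A→U, T→A, G↔C) to build mRNA 5'→3' directly.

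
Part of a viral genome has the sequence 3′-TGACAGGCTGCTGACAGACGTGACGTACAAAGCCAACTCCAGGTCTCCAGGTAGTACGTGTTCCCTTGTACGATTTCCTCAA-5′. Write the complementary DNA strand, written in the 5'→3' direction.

5'-ACTGTCCGACGACTGTCTGCACTGCATGTTTCGGTTGAGGTCCAGAGGTCCATCATGCACAAGGGAACATGCTAAAGGAGTT-3'

The strand is given 3'→5', so its complement runs 5'→3' in the same left-to-right order: pair each base A↔T, G↔C.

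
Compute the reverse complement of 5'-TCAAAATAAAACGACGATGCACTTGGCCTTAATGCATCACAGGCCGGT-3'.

Complement each base (A↔T, G↔C): AGTTTTATTTTGCTGCTACGTGAACCGGAATTACGTAGTGTCCGGCCA. Then reverse.

5'-ACCGGCCTGTGATGCATTAAGGCCAAGTGCATCGTCGTTTTATTTTGA-3'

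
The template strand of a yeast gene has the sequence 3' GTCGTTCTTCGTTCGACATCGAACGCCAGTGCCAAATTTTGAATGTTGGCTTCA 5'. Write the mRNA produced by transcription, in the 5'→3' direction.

5'-CAGCAAGAAGCAAGCUGUAGCUUGCGGUCACGGUUUAAAACUUACAACCGAAGU-3'

Reading the template 3'→5' as shown, RNA polymerase pairs each base (A→U, T→A, G↔C) to build mRNA 5'→3' directly.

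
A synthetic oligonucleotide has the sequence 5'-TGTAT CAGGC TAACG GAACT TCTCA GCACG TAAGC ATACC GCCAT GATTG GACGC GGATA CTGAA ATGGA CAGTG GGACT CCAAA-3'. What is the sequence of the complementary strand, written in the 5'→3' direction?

The complement of TGTATCAGGCTAACGGAACTTCTCAGCACGTAAGCATACCGCCATGATTGGACGCGGATACTGAAATGGACAGTGGGACTCCAAA is ACATAGTCCGATTGCCTTGAAGAGTCGTGCATTCGTATGGCGGTACTAACCTGCGCCTATGACTTTACCTGTCACCCTGAGGTTT (A↔T, G↔C). DNA strands are antiparallel, so the complementary strand runs 3'→5'; reversing gives the 5'→3' form.

5'-TTTGGAGTCCCACTGTCCATTTCAGTATCCGCGTCCAATCATGGCGGTATGCTTACGTGCTGAGAAGTTCCGTTAGCCTGATACA-3'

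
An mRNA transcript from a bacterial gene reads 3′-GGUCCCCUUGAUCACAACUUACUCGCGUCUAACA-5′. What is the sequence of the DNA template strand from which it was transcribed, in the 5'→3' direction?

Written 5'→3' the mRNA is ACAAUCUGCGCUCAUUCAACACUAGUUCCCCUGG, so the coding DNA strand is ACAATCTGCGCTCATTCAACACTAGTTCCCCTGG. The template is its reverse complement.

5′-CCAGGGGAACTAGTGTTGAATGAGCGCAGATTGT-3′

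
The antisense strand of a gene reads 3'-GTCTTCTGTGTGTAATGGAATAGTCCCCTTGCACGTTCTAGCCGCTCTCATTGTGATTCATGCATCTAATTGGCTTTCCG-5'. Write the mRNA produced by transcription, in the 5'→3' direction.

5'-CAGAAGACACACAUUACCUUAUCAGGGGAACGUGCAAGAUCGGCGAGAGUAACACUAAGUACGUAGAUUAACCGAAAGGC-3'

Reading the template 3'→5' as shown, RNA polymerase pairs each base (A→U, T→A, G↔C) to build mRNA 5'→3' directly.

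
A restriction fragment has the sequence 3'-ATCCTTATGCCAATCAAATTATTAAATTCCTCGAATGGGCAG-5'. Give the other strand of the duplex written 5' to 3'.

5'-TAGGAATACGGTTAGTTTAATAATTTAAGGAGCTTACCCGTC-3'

The strand is given 3'→5', so its complement runs 5'→3' in the same left-to-right order: pair each base A↔T, G↔C.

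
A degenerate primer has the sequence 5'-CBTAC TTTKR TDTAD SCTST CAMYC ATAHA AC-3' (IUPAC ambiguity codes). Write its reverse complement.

Standard pairs A↔T, G↔C; ambiguity codes pair R↔Y, M↔K, S↔S, B↔V, D↔H. Complement (GVATGAAAMYAHATHSGASAGTKRGTATDTTG), then reverse for 5'→3'.

5'-GTTDTATGRKTGASAGSHTAHAYMAAAGTAVG-3'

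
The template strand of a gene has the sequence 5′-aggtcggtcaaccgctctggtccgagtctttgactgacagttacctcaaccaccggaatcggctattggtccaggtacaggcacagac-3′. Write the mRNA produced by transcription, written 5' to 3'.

5'-GUCUGUGCCUGUACCUGGACCAAUAGCCGAUUCCGGUGGUUGAGGUAACUGUCAGUCAAAGACUCGGACCAGAGCGGUUGACCGACCU-3'

The mRNA has the sequence of the coding strand (reverse complement of the template) with T→U. Reverse complement of AGGTCGGTCAACCGCTCTGGTCCGAGTCTTTGACTGACAGTTACCTCAACCACCGGAATCGGCTATTGGTCCAGGTACAGGCACAGAC is GTCTGTGCCTGTACCTGGACCAATAGCCGATTCCGGTGGTTGAGGTAACTGTCAGTCAAAGACTCGGACCAGAGCGGTTGACCGACCT; then T→U.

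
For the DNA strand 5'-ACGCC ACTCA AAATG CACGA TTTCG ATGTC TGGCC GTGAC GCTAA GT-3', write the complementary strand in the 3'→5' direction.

Base-pairing A↔T, G↔C gives the complement. The complementary strand is antiparallel, so paired with a 5'→3' strand it runs 3'→5'.

3′-TGCGGTGAGTTTTACGTGCTAAAGCTACAGACCGGCACTGCGATTCA-5′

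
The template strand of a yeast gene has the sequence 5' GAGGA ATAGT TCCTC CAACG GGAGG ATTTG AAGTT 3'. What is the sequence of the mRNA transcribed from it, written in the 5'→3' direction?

5'-AACUUCAAAUCCUCCCGUUGGAGGAACUAUUCCUC-3'

The mRNA has the sequence of the coding strand (reverse complement of the template) with T→U. Reverse complement of GAGGAATAGTTCCTCCAACGGGAGGATTTGAAGTT is AACTTCAAATCCTCCCGTTGGAGGAACTATTCCTC; then T→U.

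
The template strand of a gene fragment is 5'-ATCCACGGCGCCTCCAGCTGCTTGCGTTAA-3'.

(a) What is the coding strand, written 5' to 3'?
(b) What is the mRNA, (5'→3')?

(a) The coding strand is the reverse complement of the template: complement TAGGTGCCGCGGAGGTCGACGAACGCAATT, then reverse.
(b) mRNA has the coding-strand sequence with T→U.

(a) 5'-TTAACGCAAGCAGCTGGAGGCGCCGTGGAT-3'
(b) 5'-UUAACGCAAGCAGCUGGAGGCGCCGUGGAU-3'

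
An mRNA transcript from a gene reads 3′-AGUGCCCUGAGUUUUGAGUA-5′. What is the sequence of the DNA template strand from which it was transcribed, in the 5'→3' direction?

Written 5'→3' the mRNA is AUGAGUUUUGAGUCCCGUGA, so the coding DNA strand is ATGAGTTTTGAGTCCCGTGA. The template is its reverse complement.

5′-TCACGGGACTCAAAACTCAT-3′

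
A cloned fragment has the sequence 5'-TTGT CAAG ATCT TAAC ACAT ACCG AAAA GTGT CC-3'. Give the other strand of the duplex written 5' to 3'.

The complement of TTGTCAAGATCTTAACACATACCGAAAAGTGTCC is AACAGTTCTAGAATTGTGTATGGCTTTTCACAGG (A↔T, G↔C). DNA strands are antiparallel, so the complementary strand runs 3'→5'; reversing gives the 5'→3' form.

5′-GGACACTTTTCGGTATGTGTTAAGATCTTGACAA-3′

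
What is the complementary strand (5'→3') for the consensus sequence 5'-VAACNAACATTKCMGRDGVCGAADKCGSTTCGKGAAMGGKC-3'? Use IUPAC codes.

Standard pairs A↔T, G↔C; ambiguity codes pair R↔Y, M↔K, S↔S, D↔H, V↔B, N↔N. Complement (BTTGNTTGTAAMGKCYHCBGCTTHMGCSAAGCMCTTKCCMG), then reverse for 5'→3'.

5'-GMCCKTTCMCGAASCGMHTTCGBCHYCKGMAATGTTNGTTB-3'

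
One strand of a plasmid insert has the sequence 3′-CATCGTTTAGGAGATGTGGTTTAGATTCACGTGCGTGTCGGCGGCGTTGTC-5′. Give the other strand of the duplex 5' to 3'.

The strand is given 3'→5', so its complement runs 5'→3' in the same left-to-right order: pair each base A↔T, G↔C.

5'-GTAGCAAATCCTCTACACCAAATCTAAGTGCACGCACAGCCGCCGCAACAG-3'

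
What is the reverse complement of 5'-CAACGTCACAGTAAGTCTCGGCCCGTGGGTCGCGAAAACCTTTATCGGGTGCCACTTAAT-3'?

Complement each base (A↔T, G↔C): GTTGCAGTGTCATTCAGAGCCGGGCACCCAGCGCTTTTGGAAATAGCCCACGGTGAATTA. Then reverse.

5'-ATTAAGTGGCACCCGATAAAGGTTTTCGCGACCCACGGGCCGAGACTTACTGTGACGTTG-3'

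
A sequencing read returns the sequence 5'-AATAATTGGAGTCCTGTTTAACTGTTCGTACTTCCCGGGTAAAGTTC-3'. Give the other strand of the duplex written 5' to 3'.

5'-GAACTTTACCCGGGAAGTACGAACAGTTAAACAGGACTCCAATTATT-3'

The complement of AATAATTGGAGTCCTGTTTAACTGTTCGTACTTCCCGGGTAAAGTTC is TTATTAACCTCAGGACAAATTGACAAGCATGAAGGGCCCATTTCAAG (A↔T, G↔C). DNA strands are antiparallel, so the complementary strand runs 3'→5'; reversing gives the 5'→3' form.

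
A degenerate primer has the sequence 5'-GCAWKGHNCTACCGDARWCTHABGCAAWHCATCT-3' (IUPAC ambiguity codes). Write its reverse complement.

Standard pairs A↔T, G↔C; ambiguity codes pair R↔Y, K↔M, W↔W, B↔V, D↔H, N↔N. Complement (CGTWMCDNGATGGCHTYWGADTVCGTTWDGTAGA), then reverse for 5'→3'.

5′-AGATGDWTTGCVTDAGWYTHCGGTAGNDCMWTGC-3′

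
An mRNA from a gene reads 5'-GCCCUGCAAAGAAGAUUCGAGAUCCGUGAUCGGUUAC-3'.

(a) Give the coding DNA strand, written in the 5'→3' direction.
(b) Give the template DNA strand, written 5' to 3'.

(a) The coding strand matches the mRNA with U→T.
(b) The template strand is the reverse complement of the coding strand.

(a) 5'-GCCCTGCAAAGAAGATTCGAGATCCGTGATCGGTTAC-3'
(b) 5'-GTAACCGATCACGGATCTCGAATCTTCTTTGCAGGGC-3'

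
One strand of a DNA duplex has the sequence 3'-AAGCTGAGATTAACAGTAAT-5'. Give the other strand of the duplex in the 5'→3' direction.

The strand is given 3'→5', so its complement runs 5'→3' in the same left-to-right order: pair each base A↔T, G↔C.

5'-TTCGACTCTAATTGTCATTA-3'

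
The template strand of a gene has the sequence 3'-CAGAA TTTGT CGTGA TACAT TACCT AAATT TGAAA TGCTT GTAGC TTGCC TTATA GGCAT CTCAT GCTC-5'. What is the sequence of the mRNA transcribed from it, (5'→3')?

Reading the template 3'→5' as shown, RNA polymerase pairs each base (A→U, T→A, G↔C) to build mRNA 5'→3' directly.

5'-GUCUUAAACAGCACUAUGUAAUGGAUUUAAACUUUACGAACAUCGAACGGAAUAUCCGUAGAGUACGAG-3'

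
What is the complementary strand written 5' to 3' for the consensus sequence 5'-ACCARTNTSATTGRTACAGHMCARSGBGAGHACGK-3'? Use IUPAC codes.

5'-MCGTDCTCVCSYTGKDCTGTAYCAATSANAYTGGT-3'

Standard pairs A↔T, G↔C; ambiguity codes pair R↔Y, M↔K, S↔S, B↔V, H↔D, N↔N. Complement (TGGTYANASTAACYATGTCDKGTYSCVCTCDTGCM), then reverse for 5'→3'.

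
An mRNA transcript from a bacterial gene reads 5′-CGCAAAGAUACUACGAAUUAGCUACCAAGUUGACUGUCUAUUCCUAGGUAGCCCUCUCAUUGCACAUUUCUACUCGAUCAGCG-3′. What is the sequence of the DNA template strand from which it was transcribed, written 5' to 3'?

Replace U with T to get the coding DNA strand: CGCAAAGATACTACGAATTAGCTACCAAGTTGACTGTCTATTCCTAGGTAGCCCTCTCATTGCACATTTCTACTCGATCAGCG. The template strand is its reverse complement (complement GCGTTTCTATGATGCTTAATCGATGGTTCAACTGACAGATAAGGATCCATCGGGAGAGTAACGTGTAAAGATGAGCTAGTCGC, then reverse).

5'-CGCTGATCGAGTAGAAATGTGCAATGAGAGGGCTACCTAGGAATAGACAGTCAACTTGGTAGCTAATTCGTAGTATCTTTGCG-3'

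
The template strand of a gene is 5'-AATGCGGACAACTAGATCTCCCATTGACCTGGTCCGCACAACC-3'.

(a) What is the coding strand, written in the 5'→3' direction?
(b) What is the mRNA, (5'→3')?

(a) The coding strand is the reverse complement of the template: complement TTACGCCTGTTGATCTAGAGGGTAACTGGACCAGGCGTGTTGG, then reverse.
(b) mRNA has the coding-strand sequence with T→U.

(a) 5'-GGTTGTGCGGACCAGGTCAATGGGAGATCTAGTTGTCCGCATT-3'
(b) 5'-GGUUGUGCGGACCAGGUCAAUGGGAGAUCUAGUUGUCCGCAUU-3'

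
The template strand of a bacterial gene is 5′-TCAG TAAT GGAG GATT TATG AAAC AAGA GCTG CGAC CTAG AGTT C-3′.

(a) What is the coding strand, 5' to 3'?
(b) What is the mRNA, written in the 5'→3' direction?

(a) The coding strand is the reverse complement of the template: complement AGTCATTACCTCCTAAATACTTTGTTCTCGACGCTGGATCTCAAG, then reverse.
(b) mRNA has the coding-strand sequence with T→U.

(a) 5'-GAACTCTAGGTCGCAGCTCTTGTTTCATAAATCCTCCATTACTGA-3'
(b) 5'-GAACUCUAGGUCGCAGCUCUUGUUUCAUAAAUCCUCCAUUACUGA-3'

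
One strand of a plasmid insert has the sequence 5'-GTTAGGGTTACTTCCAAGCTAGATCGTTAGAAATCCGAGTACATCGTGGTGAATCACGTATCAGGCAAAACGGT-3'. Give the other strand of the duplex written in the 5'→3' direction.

5'-ACCGTTTTGCCTGATACGTGATTCACCACGATGTACTCGGATTTCTAACGATCTAGCTTGGAAGTAACCCTAAC-3'

The complement of GTTAGGGTTACTTCCAAGCTAGATCGTTAGAAATCCGAGTACATCGTGGTGAATCACGTATCAGGCAAAACGGT is CAATCCCAATGAAGGTTCGATCTAGCAATCTTTAGGCTCATGTAGCACCACTTAGTGCATAGTCCGTTTTGCCA (A↔T, G↔C). DNA strands are antiparallel, so the complementary strand runs 3'→5'; reversing gives the 5'→3' form.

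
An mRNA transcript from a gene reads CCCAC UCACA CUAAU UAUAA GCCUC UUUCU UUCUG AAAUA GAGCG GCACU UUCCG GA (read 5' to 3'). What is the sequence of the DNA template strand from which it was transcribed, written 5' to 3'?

Replace U with T to get the coding DNA strand: CCCACTCACACTAATTATAAGCCTCTTTCTTTCTGAAATAGAGCGGCACTTTCCGGA. The template strand is its reverse complement (complement GGGTGAGTGTGATTAATATTCGGAGAAAGAAAGACTTTATCTCGCCGTGAAAGGCCT, then reverse).

5'-TCCGGAAAGTGCCGCTCTATTTCAGAAAGAAAGAGGCTTATAATTAGTGTGAGTGGG-3'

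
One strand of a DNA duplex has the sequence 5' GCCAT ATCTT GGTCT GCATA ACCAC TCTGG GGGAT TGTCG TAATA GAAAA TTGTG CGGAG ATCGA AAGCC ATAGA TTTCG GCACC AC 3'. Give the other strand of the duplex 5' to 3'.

Pairing A↔T and G↔C gives CGGTATAGAACCAGACGTATTGGTGAGACCCCCTAACAGCATTATCTTTTAACACGCCTCTAGCTTTCGGTATCTAAAGCCGTGGTG, running 3'→5'. Reverse for the 5'→3' convention.

5′-GTGGTGCCGAAATCTATGGCTTTCGATCTCCGCACAATTTTCTATTACGACAATCCCCCAGAGTGGTTATGCAGACCAAGATATGGC-3′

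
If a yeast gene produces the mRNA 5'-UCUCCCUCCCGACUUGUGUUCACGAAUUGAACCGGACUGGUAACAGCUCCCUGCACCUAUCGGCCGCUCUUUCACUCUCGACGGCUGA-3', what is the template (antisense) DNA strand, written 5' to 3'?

5'-TCAGCCGTCGAGAGTGAAAGAGCGGCCGATAGGTGCAGGGAGCTGTTACCAGTCCGGTTCAATTCGTGAACACAAGTCGGGAGGGAGA-3'

Replace U with T to get the coding DNA strand: TCTCCCTCCCGACTTGTGTTCACGAATTGAACCGGACTGGTAACAGCTCCCTGCACCTATCGGCCGCTCTTTCACTCTCGACGGCTGA. The template strand is its reverse complement (complement AGAGGGAGGGCTGAACACAAGTGCTTAACTTGGCCTGACCATTGTCGAGGGACGTGGATAGCCGGCGAGAAAGTGAGAGCTGCCGACT, then reverse).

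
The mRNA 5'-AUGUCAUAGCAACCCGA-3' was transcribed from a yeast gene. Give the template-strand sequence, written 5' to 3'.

Replace U with T to get the coding DNA strand: ATGTCATAGCAACCCGA. The template strand is its reverse complement (complement TACAGTATCGTTGGGCT, then reverse).

5'-TCGGGTTGCTATGACAT-3'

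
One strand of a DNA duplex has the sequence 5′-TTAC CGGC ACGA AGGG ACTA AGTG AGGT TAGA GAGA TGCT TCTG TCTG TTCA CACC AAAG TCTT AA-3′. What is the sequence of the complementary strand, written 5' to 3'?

5'-TTAAGACTTTGGTGTGAACAGACAGAAGCATCTCTCTAACCTCACTTAGTCCCTTCGTGCCGGTAA-3'

The complement of TTACCGGCACGAAGGGACTAAGTGAGGTTAGAGAGATGCTTCTGTCTGTTCACACCAAAGTCTTAA is AATGGCCGTGCTTCCCTGATTCACTCCAATCTCTCTACGAAGACAGACAAGTGTGGTTTCAGAATT (A↔T, G↔C). DNA strands are antiparallel, so the complementary strand runs 3'→5'; reversing gives the 5'→3' form.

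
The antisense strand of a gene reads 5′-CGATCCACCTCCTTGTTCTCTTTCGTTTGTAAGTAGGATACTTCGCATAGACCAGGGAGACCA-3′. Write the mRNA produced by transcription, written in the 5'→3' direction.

RNA polymerase reads the template 3'→5' and synthesizes mRNA 5'→3' by base-pairing (A→U, T→A, G↔C). The complement of the template is GCTAGGTGGAGGAACAAGAGAAAGCAAACATTCATCCTATGAAGCGTATCTGGTCCCTCTGGT; antiparallel, so 5'→3' the coding strand is TGGTCTCCCTGGTCTATGCGAAGTATCCTACTTACAAACGAAAGAGAACAAGGAGGTGGATCG. Replace T with U for the mRNA.

5'-UGGUCUCCCUGGUCUAUGCGAAGUAUCCUACUUACAAACGAAAGAGAACAAGGAGGUGGAUCG-3'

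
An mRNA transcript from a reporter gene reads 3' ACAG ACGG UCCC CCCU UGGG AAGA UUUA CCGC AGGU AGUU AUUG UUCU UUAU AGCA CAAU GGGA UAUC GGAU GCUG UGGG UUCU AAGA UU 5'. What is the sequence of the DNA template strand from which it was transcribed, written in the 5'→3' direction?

5'-TGTCTGCCAGGGGGGAACCCTTCTAAATGGCGTCCATCAATAACAAGAAATATCGTGTTACCCTATAGCCTACGACACCCAAGATTCTAA-3'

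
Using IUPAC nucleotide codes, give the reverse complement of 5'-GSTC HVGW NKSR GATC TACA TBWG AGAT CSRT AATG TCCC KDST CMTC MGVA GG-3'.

5'-CCTBCKGAKGASHMGGGACATTAYSGATCTCWVATGTAGATCYSMNWCBDGASC-3'

Standard pairs A↔T, G↔C; ambiguity codes pair R↔Y, M↔K, W↔W, S↔S, B↔V, D↔H, N↔N. Complement (CSAGDBCWNMSYCTAGATGTAVWCTCTAGSYATTACAGGGMHSAGKAGKCBTCC), then reverse for 5'→3'.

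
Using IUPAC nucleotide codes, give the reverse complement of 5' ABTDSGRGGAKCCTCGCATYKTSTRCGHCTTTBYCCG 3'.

Standard pairs A↔T, G↔C; ambiguity codes pair R↔Y, K↔M, S↔S, B↔V, D↔H. Complement (TVAHSCYCCTMGGAGCGTARMASAYGCDGAAAVRGGC), then reverse for 5'→3'.

5'-CGGRVAAAGDCGYASAMRATGCGAGGMTCCYCSHAVT-3'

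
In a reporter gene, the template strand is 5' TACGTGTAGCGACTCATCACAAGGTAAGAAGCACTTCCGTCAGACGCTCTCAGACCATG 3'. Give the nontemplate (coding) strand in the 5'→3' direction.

5'-CATGGTCTGAGAGCGTCTGACGGAAGTGCTTCTTACCTTGTGATGAGTCGCTACACGTA-3'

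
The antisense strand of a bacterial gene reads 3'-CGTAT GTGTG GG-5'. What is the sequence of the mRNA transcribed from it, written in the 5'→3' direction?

5′-GCAUACACACCC-3′

Reading the template 3'→5' as shown, RNA polymerase pairs each base (A→U, T→A, G↔C) to build mRNA 5'→3' directly.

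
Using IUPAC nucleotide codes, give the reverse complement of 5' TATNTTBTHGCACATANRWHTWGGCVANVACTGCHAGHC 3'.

Standard pairs A↔T, G↔C; ambiguity codes pair R↔Y, W↔W, B↔V, H↔D, N↔N. Complement (ATANAAVADCGTGTATNYWDAWCCGBTNBTGACGDTCDG), then reverse for 5'→3'.

5′-GDCTDGCAGTBNTBGCCWADWYNTATGTGCDAVAANATA-3′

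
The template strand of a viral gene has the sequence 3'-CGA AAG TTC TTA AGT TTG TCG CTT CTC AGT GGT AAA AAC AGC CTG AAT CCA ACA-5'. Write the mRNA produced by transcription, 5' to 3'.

5′-GCUUUCAAGAAUUCAAACAGCGAAGAGUCACCAUUUUUGUCGGACUUAGGUUGU-3′

Reading the template 3'→5' as shown, RNA polymerase pairs each base (A→U, T→A, G↔C) to build mRNA 5'→3' directly.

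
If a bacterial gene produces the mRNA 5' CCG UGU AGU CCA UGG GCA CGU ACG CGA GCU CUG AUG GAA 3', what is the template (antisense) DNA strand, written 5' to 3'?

5'-TTCCATCAGAGCTCGCGTACGTGCCCATGGACTACACGG-3'

Replace U with T to get the coding DNA strand: CCGTGTAGTCCATGGGCACGTACGCGAGCTCTGATGGAA. The template strand is its reverse complement (complement GGCACATCAGGTACCCGTGCATGCGCTCGAGACTACCTT, then reverse).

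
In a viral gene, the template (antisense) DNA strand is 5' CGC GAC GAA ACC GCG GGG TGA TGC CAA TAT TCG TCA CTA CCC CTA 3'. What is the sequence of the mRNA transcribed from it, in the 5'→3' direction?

5'-UAGGGGUAGUGACGAAUAUUGGCAUCACCCCGCGGUUUCGUCGCG-3'

RNA polymerase reads the template 3'→5' and synthesizes mRNA 5'→3' by base-pairing (A→U, T→A, G↔C). The complement of the template is GCGCTGCTTTGGCGCCCCACTACGGTTATAAGCAGTGATGGGGAT; antiparallel, so 5'→3' the coding strand is TAGGGGTAGTGACGAATATTGGCATCACCCCGCGGTTTCGTCGCG. Replace T with U for the mRNA.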